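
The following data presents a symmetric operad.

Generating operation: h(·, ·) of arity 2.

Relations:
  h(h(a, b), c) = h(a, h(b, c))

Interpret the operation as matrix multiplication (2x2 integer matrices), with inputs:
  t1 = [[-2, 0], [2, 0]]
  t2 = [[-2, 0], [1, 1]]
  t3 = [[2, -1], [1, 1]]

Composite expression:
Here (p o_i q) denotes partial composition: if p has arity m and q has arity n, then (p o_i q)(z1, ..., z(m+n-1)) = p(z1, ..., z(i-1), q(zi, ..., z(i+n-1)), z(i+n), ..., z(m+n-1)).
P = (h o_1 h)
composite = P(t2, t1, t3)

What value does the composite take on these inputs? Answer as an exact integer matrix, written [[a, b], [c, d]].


[[8, -4], [0, 0]]

h(t2, t1) = [[4, 0], [0, 0]]
h(h(t2, t1), t3) = [[8, -4], [0, 0]]


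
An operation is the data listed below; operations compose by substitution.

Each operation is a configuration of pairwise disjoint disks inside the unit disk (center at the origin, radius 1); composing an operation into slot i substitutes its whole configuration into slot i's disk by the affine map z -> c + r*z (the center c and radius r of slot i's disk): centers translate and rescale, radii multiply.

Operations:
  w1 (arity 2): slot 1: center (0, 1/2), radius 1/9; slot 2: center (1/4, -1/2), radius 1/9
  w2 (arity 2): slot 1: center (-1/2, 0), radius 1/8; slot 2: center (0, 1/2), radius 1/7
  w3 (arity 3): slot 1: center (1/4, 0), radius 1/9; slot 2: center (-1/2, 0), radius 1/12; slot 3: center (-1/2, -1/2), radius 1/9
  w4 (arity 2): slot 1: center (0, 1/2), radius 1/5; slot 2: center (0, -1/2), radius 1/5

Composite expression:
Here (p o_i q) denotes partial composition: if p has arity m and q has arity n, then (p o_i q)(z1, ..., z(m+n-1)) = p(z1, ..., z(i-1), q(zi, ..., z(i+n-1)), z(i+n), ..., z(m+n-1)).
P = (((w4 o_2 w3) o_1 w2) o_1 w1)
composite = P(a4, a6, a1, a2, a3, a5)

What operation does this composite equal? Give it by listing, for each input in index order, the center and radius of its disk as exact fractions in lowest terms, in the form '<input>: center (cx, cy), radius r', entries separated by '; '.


a1: center (0, 3/5), radius 1/35; a2: center (1/20, -1/2), radius 1/45; a3: center (-1/10, -1/2), radius 1/60; a4: center (-1/10, 41/80), radius 1/360; a5: center (-1/10, -3/5), radius 1/45; a6: center (-3/32, 39/80), radius 1/360

Nesting under w4 composes maps z -> c + r*z down each a-path.
for a4, the 3-step affine chain lands on center (-1/10, 41/80), radius 1/360
for a6, the 3-step affine chain lands on center (-3/32, 39/80), radius 1/360
for a1, the 2-step affine chain lands on center (0, 3/5), radius 1/35
for a2, the 2-step affine chain lands on center (1/20, -1/2), radius 1/45
for a3, the 2-step affine chain lands on center (-1/10, -1/2), radius 1/60
for a5, the 2-step affine chain lands on center (-1/10, -3/5), radius 1/45


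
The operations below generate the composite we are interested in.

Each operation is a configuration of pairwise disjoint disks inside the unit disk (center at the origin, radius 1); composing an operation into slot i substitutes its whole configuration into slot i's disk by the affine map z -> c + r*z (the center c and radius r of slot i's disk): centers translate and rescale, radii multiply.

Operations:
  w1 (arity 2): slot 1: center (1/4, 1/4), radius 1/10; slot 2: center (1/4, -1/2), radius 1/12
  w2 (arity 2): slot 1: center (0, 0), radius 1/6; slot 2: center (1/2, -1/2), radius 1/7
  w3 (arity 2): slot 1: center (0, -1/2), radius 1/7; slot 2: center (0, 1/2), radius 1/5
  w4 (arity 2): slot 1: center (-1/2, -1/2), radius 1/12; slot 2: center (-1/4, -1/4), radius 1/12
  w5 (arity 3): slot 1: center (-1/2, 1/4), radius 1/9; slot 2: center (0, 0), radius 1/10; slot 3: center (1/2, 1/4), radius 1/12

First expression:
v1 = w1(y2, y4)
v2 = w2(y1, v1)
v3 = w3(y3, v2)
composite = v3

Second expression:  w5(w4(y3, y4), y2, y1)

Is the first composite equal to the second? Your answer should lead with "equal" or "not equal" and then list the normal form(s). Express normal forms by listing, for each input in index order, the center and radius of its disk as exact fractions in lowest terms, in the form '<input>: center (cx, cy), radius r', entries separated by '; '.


Normal form of the first expression: y1: center (0, 1/2), radius 1/30; y2: center (3/28, 57/140), radius 1/350; y3: center (0, -1/2), radius 1/7; y4: center (3/28, 27/70), radius 1/420
Normal form of the second expression: y1: center (1/2, 1/4), radius 1/12; y2: center (0, 0), radius 1/10; y3: center (-5/9, 7/36), radius 1/108; y4: center (-19/36, 2/9), radius 1/108
The normal forms differ: not equal.

not equal; first: y1: center (0, 1/2), radius 1/30; y2: center (3/28, 57/140), radius 1/350; y3: center (0, -1/2), radius 1/7; y4: center (3/28, 27/70), radius 1/420; second: y1: center (1/2, 1/4), radius 1/12; y2: center (0, 0), radius 1/10; y3: center (-5/9, 7/36), radius 1/108; y4: center (-19/36, 2/9), radius 1/108


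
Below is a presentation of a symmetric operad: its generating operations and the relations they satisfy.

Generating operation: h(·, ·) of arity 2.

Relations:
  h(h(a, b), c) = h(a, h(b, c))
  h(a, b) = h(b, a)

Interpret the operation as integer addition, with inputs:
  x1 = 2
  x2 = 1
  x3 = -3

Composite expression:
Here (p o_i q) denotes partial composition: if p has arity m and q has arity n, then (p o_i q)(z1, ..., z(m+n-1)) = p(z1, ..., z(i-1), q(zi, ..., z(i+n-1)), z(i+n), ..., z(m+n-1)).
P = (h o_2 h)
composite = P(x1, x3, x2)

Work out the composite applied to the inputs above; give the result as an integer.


0

h(x3, x2) = -2
h(x1, h(x3, x2)) = 0


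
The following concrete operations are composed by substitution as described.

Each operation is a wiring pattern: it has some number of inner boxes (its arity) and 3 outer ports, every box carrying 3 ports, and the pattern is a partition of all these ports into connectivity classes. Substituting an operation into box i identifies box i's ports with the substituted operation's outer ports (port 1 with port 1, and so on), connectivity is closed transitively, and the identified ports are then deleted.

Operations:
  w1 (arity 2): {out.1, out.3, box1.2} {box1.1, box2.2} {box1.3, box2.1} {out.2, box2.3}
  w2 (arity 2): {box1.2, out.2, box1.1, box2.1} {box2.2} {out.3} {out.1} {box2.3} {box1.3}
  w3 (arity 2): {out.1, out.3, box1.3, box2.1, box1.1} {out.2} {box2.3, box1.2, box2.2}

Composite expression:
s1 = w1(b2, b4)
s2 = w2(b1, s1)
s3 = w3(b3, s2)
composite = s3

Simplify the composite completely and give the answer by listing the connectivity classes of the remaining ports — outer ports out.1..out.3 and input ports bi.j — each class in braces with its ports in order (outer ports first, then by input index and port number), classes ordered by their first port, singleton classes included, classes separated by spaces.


{out.1, out.3, b3.1, b3.3} {out.2} {b1.1, b1.2, b2.2, b3.2} {b1.3} {b2.1, b4.2} {b2.3, b4.1} {b4.3}

Reachability decides: close wires over w3-identified ports.
through w1, on inputs (b2, b4): {out.1, out.3, b2.2} {out.2, b4.3} {b2.1, b4.2} {b2.3, b4.1} (out.j = stage outer ports)
through w2, on inputs (b1, b2, b4): {out.1} {out.2, b1.1, b1.2, b2.2} {out.3} {b1.3} {b2.1, b4.2} {b2.3, b4.1} {b4.3} (out.j = stage outer ports)
through w3, on inputs (b3, b1, b2, b4): {out.1, out.3, b3.1, b3.3} {out.2} {b1.1, b1.2, b2.2, b3.2} {b1.3} {b2.1, b4.2} {b2.3, b4.1} {b4.3} (out.j = stage outer ports)


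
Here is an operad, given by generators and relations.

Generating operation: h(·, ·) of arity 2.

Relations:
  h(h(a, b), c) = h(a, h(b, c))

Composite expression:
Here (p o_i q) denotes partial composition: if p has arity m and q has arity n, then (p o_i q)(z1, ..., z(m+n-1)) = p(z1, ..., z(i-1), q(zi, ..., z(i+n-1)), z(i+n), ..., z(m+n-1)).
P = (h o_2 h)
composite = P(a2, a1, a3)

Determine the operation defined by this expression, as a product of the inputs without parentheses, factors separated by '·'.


a2 · a1 · a3

Under associativity of h, the answer is the a's in reading order.
h(a1, a3) unparenthesizes to a1 · a3
h(a2, h(a1, a3)) unparenthesizes to a2 · a1 · a3


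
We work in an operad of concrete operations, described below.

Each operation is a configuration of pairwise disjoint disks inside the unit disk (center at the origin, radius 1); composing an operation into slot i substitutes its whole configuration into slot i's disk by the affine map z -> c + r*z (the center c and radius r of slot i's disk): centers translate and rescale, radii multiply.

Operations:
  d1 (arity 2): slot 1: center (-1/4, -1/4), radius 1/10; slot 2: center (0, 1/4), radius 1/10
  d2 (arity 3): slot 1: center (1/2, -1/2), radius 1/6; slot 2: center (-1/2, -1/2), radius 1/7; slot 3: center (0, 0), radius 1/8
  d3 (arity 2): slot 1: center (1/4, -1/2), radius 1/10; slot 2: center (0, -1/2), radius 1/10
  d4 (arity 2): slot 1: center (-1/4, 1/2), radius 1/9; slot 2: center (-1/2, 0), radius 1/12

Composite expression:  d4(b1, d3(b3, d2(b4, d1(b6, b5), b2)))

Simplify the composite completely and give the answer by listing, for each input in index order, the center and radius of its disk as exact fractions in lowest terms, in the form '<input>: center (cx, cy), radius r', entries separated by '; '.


b1: center (-1/4, 1/2), radius 1/9; b2: center (-1/2, -1/24), radius 1/960; b3: center (-23/48, -1/24), radius 1/120; b4: center (-119/240, -11/240), radius 1/720; b5: center (-121/240, -51/1120), radius 1/8400; b6: center (-113/224, -31/672), radius 1/8400


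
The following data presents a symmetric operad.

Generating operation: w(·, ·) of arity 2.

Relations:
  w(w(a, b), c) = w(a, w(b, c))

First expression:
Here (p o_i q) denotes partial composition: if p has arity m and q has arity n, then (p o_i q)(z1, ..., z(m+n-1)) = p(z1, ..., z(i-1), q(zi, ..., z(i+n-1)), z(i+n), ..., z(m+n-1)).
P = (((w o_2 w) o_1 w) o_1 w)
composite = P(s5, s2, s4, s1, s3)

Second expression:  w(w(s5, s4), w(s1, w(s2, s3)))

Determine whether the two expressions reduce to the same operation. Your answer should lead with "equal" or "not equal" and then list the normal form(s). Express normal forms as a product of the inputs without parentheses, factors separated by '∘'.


not equal: they reduce to s5 ∘ s2 ∘ s4 ∘ s1 ∘ s3 and s5 ∘ s4 ∘ s1 ∘ s2 ∘ s3


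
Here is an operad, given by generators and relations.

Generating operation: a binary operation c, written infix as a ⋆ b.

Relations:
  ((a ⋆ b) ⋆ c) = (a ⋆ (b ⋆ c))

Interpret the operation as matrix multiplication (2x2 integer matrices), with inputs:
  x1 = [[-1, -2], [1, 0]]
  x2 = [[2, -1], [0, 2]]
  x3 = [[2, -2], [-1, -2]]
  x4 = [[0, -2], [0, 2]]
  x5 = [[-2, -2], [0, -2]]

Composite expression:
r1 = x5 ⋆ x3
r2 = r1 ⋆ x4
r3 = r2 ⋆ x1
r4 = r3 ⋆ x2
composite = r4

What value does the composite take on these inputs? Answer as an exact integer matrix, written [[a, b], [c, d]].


[[40, -20], [8, -4]]

(x5 ⋆ x3) = [[-2, 8], [2, 4]]
((x5 ⋆ x3) ⋆ x4) = [[0, 20], [0, 4]]
(((x5 ⋆ x3) ⋆ x4) ⋆ x1) = [[20, 0], [4, 0]]
((((x5 ⋆ x3) ⋆ x4) ⋆ x1) ⋆ x2) = [[40, -20], [8, -4]]


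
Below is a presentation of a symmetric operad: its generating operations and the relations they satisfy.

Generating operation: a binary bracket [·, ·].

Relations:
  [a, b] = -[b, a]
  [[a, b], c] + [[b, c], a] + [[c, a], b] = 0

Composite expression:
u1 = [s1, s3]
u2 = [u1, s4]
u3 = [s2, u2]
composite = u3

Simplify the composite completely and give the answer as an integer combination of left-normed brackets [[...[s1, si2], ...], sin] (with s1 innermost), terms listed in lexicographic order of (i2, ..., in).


-[[[s1, s3], s4], s2]

Left-normed coefficients sit on the s1-initial expansion words.
Composite bracket: [s2, [[s1, s3], s4]]
Expanding via [a, b] = ab - ba: 8 signed words (2^3 = 8).
Keep just the words that open with s1:
  s1s3s4s2 appears with sign -1, giving the term -[[[s1, s3], s4], s2]


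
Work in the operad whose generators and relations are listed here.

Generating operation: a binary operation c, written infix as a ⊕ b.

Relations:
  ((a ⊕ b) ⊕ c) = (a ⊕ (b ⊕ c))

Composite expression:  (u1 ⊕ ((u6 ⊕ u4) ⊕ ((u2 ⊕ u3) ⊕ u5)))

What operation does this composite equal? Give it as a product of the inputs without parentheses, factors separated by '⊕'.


u1 ⊕ u6 ⊕ u4 ⊕ u2 ⊕ u3 ⊕ u5


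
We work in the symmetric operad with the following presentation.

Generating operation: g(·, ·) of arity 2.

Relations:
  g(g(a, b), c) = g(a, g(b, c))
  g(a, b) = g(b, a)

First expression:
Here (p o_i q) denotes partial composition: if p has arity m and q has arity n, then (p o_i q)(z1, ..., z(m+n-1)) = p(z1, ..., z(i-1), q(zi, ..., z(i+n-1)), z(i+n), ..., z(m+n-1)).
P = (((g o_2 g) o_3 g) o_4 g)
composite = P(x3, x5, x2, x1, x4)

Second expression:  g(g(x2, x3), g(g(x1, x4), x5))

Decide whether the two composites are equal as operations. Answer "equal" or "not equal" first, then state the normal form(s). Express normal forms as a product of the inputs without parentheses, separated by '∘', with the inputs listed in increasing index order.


Normal form of the first expression: x1 ∘ x2 ∘ x3 ∘ x4 ∘ x5
Normal form of the second expression: x1 ∘ x2 ∘ x3 ∘ x4 ∘ x5
The normal forms match — equal.

equal; the common form is x1 ∘ x2 ∘ x3 ∘ x4 ∘ x5


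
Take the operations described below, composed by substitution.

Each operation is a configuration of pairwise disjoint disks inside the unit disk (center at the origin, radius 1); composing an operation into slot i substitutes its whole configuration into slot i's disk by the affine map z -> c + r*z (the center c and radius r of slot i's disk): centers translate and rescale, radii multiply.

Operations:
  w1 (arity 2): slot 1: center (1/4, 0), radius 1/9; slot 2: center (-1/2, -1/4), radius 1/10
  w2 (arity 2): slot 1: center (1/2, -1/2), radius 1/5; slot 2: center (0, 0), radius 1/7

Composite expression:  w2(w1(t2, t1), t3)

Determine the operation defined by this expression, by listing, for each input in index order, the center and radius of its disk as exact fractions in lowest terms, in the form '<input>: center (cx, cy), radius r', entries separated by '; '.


t1: center (2/5, -11/20), radius 1/50; t2: center (11/20, -1/2), radius 1/45; t3: center (0, 0), radius 1/7


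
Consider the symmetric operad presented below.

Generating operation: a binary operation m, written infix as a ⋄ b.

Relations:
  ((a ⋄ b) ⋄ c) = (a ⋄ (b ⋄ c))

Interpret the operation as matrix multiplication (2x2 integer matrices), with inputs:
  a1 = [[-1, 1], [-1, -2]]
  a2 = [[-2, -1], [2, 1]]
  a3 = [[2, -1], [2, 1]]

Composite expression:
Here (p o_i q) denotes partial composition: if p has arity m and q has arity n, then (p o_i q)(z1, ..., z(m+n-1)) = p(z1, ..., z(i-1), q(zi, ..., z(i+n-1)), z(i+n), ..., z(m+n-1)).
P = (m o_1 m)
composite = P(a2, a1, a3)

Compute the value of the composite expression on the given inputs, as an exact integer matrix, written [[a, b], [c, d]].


[[6, -3], [-6, 3]]

(a2 ⋄ a1) = [[3, 0], [-3, 0]]
((a2 ⋄ a1) ⋄ a3) = [[6, -3], [-6, 3]]


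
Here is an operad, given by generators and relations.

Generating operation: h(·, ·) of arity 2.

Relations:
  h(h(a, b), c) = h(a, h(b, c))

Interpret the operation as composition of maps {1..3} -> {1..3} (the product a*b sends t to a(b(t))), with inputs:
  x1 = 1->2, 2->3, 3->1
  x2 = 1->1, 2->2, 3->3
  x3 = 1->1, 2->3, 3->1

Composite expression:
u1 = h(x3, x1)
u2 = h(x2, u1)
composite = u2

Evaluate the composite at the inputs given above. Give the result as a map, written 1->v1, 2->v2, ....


h(x3, x1) = 1->3, 2->1, 3->1
h(x2, h(x3, x1)) = 1->3, 2->1, 3->1

1->3, 2->1, 3->1


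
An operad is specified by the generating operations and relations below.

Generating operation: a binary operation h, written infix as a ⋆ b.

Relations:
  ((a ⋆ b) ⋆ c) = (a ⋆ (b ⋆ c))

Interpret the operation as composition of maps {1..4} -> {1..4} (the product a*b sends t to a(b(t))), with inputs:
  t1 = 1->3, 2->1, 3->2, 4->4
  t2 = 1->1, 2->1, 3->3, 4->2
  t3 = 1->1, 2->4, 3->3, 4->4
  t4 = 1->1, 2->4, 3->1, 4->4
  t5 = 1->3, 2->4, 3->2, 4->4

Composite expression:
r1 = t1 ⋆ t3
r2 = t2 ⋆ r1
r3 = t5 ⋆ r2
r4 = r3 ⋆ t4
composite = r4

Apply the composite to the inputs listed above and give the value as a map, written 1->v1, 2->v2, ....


(t1 ⋆ t3) = 1->3, 2->4, 3->2, 4->4
(t2 ⋆ (t1 ⋆ t3)) = 1->3, 2->2, 3->1, 4->2
(t5 ⋆ (t2 ⋆ (t1 ⋆ t3))) = 1->2, 2->4, 3->3, 4->4
((t5 ⋆ (t2 ⋆ (t1 ⋆ t3))) ⋆ t4) = 1->2, 2->4, 3->2, 4->4

1->2, 2->4, 3->2, 4->4


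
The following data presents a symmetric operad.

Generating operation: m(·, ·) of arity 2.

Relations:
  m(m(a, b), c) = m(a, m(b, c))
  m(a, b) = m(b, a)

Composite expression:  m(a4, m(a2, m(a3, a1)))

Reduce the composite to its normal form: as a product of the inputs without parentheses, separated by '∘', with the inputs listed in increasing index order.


Both nesting and order wash out for m; what remains is which a's occur.
m(a3, a1) reduces to a3 ∘ a1
m(a2, m(a3, a1)) reduces to a2 ∘ a3 ∘ a1
m(a4, m(a2, m(a3, a1))) reduces to a4 ∘ a2 ∘ a3 ∘ a1
sorting the factors by input index: a1 ∘ a2 ∘ a3 ∘ a4

a1 ∘ a2 ∘ a3 ∘ a4


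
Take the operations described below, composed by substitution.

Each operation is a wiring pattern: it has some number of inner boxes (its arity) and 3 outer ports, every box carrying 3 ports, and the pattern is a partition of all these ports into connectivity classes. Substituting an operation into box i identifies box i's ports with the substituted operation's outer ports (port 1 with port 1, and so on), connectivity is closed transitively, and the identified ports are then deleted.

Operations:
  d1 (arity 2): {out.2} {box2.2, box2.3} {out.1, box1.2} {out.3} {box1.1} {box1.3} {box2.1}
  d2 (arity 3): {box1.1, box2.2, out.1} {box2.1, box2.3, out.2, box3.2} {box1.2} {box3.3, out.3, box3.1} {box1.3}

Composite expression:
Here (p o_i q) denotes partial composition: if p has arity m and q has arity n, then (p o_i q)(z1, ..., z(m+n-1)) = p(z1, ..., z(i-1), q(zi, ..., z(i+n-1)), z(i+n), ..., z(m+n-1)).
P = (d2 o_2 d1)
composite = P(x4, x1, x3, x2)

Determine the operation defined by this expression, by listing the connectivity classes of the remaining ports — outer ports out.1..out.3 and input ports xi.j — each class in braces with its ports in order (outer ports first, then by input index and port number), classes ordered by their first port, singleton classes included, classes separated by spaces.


{out.1, x4.1} {out.2, x1.2, x2.2} {out.3, x2.1, x2.3} {x1.1} {x1.3} {x3.1} {x3.2, x3.3} {x4.2} {x4.3}

After gluing at d2, chains via deleted ports link the x-ports.
stage d1: inputs (x1, x3), connectivity {out.1, x1.2} {out.2} {out.3} {x1.1} {x1.3} {x3.1} {x3.2, x3.3}, out.j its boundary
stage d2: inputs (x4, x1, x3, x2), connectivity {out.1, x4.1} {out.2, x1.2, x2.2} {out.3, x2.1, x2.3} {x1.1} {x1.3} {x3.1} {x3.2, x3.3} {x4.2} {x4.3}, out.j its boundary


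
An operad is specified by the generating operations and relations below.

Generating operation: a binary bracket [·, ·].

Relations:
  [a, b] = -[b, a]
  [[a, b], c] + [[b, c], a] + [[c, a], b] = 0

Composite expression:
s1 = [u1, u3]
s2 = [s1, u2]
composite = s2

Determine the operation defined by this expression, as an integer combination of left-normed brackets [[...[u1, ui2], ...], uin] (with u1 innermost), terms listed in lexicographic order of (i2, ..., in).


[[u1, u3], u2]


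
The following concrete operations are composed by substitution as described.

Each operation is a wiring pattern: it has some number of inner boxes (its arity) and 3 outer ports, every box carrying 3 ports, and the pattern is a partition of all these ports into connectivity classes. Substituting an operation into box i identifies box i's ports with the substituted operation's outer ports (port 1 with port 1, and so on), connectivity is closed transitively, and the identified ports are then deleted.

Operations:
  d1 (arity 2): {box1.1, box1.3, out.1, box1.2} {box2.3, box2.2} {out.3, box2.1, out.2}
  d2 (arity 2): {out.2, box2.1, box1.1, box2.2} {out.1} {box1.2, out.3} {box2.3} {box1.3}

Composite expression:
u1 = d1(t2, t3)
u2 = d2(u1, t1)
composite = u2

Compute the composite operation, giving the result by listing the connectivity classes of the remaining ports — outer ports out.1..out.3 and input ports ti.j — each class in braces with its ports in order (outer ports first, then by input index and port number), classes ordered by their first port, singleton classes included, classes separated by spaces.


{out.1} {out.2, t1.1, t1.2, t2.1, t2.2, t2.3} {out.3, t3.1} {t1.3} {t3.2, t3.3}

After gluing at d2, chains via deleted ports link the t-ports.
stage d1: inputs (t2, t3), connectivity {out.1, t2.1, t2.2, t2.3} {out.2, out.3, t3.1} {t3.2, t3.3}, out.j its boundary
stage d2: inputs (t2, t3, t1), connectivity {out.1} {out.2, t1.1, t1.2, t2.1, t2.2, t2.3} {out.3, t3.1} {t1.3} {t3.2, t3.3}, out.j its boundary


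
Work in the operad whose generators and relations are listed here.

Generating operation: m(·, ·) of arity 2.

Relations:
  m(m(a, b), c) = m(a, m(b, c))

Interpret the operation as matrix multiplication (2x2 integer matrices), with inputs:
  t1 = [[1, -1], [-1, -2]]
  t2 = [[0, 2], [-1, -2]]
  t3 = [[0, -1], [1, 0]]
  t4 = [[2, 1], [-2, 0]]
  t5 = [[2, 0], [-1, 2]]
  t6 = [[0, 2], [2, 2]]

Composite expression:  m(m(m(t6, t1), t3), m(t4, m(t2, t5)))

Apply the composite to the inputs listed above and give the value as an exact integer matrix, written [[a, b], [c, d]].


[[24, -32], [24, -24]]

m(t6, t1) = [[-2, -4], [0, -6]]
m(m(t6, t1), t3) = [[-4, 2], [-6, 0]]
m(t2, t5) = [[-2, 4], [0, -4]]
m(t4, m(t2, t5)) = [[-4, 4], [4, -8]]
m(m(m(t6, t1), t3), m(t4, m(t2, t5))) = [[24, -32], [24, -24]]


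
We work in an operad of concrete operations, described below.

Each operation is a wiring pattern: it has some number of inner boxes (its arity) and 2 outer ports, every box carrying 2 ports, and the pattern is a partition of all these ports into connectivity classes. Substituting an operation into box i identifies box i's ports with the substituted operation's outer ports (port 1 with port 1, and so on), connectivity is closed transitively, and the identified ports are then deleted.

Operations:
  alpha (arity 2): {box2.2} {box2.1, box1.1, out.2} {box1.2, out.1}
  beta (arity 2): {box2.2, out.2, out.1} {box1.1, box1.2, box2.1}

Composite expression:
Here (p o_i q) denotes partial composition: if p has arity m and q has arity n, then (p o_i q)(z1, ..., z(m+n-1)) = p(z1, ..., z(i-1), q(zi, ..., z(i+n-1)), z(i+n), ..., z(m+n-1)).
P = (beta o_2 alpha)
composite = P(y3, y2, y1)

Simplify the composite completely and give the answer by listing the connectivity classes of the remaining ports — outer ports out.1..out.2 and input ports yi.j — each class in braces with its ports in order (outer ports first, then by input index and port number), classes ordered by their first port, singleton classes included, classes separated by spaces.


{out.1, out.2, y1.1, y2.1} {y1.2} {y2.2, y3.1, y3.2}

Treat the ports identified at beta as solder joints: merge, then drop.
alpha over (y2, y1) gives {out.1, y2.2} {out.2, y1.1, y2.1} {y1.2}, out.j being that stage's outer ports
beta over (y3, y2, y1) gives {out.1, out.2, y1.1, y2.1} {y1.2} {y2.2, y3.1, y3.2}, out.j being that stage's outer ports


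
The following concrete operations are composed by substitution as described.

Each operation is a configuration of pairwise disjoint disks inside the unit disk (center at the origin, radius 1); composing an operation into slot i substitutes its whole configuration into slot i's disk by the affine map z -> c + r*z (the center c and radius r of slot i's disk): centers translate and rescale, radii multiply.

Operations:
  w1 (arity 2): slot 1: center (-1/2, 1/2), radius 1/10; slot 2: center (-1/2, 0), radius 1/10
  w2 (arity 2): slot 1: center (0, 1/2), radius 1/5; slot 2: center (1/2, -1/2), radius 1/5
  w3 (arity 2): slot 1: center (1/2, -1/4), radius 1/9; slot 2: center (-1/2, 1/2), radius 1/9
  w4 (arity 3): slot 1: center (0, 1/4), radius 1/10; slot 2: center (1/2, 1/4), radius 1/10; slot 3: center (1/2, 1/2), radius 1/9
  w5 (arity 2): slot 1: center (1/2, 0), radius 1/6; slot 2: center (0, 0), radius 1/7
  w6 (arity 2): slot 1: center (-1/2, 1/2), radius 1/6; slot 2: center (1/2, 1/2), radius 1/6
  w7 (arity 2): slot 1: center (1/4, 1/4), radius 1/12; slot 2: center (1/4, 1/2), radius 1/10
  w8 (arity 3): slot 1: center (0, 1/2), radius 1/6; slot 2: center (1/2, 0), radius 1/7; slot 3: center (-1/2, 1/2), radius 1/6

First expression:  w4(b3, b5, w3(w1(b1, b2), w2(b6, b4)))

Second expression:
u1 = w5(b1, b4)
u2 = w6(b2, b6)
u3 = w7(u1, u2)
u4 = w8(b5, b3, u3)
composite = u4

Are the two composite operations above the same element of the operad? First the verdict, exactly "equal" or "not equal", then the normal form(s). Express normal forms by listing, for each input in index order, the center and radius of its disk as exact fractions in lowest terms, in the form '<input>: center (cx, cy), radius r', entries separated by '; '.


The first composite normalizes to b1: center (89/162, 155/324), radius 1/810; b2: center (89/162, 17/36), radius 1/810; b3: center (0, 1/4), radius 1/10; b4: center (73/162, 89/162), radius 1/405; b5: center (1/2, 1/4), radius 1/10; b6: center (4/9, 91/162), radius 1/405
The second composite normalizes to b1: center (-65/144, 13/24), radius 1/432; b2: center (-7/15, 71/120), radius 1/360; b3: center (1/2, 0), radius 1/7; b4: center (-11/24, 13/24), radius 1/504; b5: center (0, 1/2), radius 1/6; b6: center (-9/20, 71/120), radius 1/360
They disagree, so not equal.

not equal; first: b1: center (89/162, 155/324), radius 1/810; b2: center (89/162, 17/36), radius 1/810; b3: center (0, 1/4), radius 1/10; b4: center (73/162, 89/162), radius 1/405; b5: center (1/2, 1/4), radius 1/10; b6: center (4/9, 91/162), radius 1/405; second: b1: center (-65/144, 13/24), radius 1/432; b2: center (-7/15, 71/120), radius 1/360; b3: center (1/2, 0), radius 1/7; b4: center (-11/24, 13/24), radius 1/504; b5: center (0, 1/2), radius 1/6; b6: center (-9/20, 71/120), radius 1/360


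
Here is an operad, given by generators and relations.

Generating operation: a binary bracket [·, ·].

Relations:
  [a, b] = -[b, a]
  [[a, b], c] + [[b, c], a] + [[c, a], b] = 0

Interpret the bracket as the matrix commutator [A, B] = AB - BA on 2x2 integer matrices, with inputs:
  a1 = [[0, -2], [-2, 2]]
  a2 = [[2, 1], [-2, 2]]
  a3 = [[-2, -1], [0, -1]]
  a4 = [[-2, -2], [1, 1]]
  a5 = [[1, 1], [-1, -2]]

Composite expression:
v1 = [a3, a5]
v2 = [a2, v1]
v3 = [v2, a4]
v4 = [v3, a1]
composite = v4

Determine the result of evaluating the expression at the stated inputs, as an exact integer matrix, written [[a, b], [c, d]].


[[48, 4], [-52, -48]]

[a3, a5] = [[1, 2], [-1, -1]]
[a2, [a3, a5]] = [[3, -2], [-4, -3]]
[[a2, [a3, a5]], a4] = [[-10, -18], [6, 10]]
[[[a2, [a3, a5]], a4], a1] = [[48, 4], [-52, -48]]


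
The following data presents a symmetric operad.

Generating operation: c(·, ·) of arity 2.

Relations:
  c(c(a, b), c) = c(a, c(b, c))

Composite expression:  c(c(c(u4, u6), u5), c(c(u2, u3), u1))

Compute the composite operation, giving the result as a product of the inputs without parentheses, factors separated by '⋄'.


u4 ⋄ u6 ⋄ u5 ⋄ u2 ⋄ u3 ⋄ u1

Every regrouping of c is equal, so read the u-inputs in written order.
c(u4, u6) unparenthesizes to u4 ⋄ u6
c(c(u4, u6), u5) unparenthesizes to u4 ⋄ u6 ⋄ u5
c(u2, u3) unparenthesizes to u2 ⋄ u3
c(c(u2, u3), u1) unparenthesizes to u2 ⋄ u3 ⋄ u1
c(c(c(u4, u6), u5), c(c(u2, u3), u1)) unparenthesizes to u4 ⋄ u6 ⋄ u5 ⋄ u2 ⋄ u3 ⋄ u1


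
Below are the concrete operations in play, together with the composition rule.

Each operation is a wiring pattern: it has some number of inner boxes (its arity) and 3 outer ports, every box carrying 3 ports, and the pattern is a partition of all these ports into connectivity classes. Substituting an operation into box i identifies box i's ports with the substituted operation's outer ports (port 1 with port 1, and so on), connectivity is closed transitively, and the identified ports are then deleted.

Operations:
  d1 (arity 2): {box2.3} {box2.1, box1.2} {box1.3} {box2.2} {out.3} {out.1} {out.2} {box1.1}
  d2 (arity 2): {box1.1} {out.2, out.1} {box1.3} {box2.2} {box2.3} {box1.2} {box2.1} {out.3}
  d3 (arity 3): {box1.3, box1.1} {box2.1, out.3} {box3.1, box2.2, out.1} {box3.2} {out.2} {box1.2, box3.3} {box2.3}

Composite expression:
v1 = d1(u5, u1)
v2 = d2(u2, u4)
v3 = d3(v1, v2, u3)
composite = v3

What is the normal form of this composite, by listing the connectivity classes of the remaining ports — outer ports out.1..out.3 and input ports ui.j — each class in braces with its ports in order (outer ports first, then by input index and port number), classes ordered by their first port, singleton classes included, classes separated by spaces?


{out.1, out.3, u3.1} {out.2} {u1.1, u5.2} {u1.2} {u1.3} {u2.1} {u2.2} {u2.3} {u3.2} {u3.3} {u4.1} {u4.2} {u4.3} {u5.1} {u5.3}

Treat the ports identified at d3 as solder joints: merge, then drop.
d1 over (u5, u1) gives {out.1} {out.2} {out.3} {u1.1, u5.2} {u1.2} {u1.3} {u5.1} {u5.3}, out.j being that stage's outer ports
d2 over (u2, u4) gives {out.1, out.2} {out.3} {u2.1} {u2.2} {u2.3} {u4.1} {u4.2} {u4.3}, out.j being that stage's outer ports
d3 over (u5, u1, u2, u4, u3) gives {out.1, out.3, u3.1} {out.2} {u1.1, u5.2} {u1.2} {u1.3} {u2.1} {u2.2} {u2.3} {u3.2} {u3.3} {u4.1} {u4.2} {u4.3} {u5.1} {u5.3}, out.j being that stage's outer ports


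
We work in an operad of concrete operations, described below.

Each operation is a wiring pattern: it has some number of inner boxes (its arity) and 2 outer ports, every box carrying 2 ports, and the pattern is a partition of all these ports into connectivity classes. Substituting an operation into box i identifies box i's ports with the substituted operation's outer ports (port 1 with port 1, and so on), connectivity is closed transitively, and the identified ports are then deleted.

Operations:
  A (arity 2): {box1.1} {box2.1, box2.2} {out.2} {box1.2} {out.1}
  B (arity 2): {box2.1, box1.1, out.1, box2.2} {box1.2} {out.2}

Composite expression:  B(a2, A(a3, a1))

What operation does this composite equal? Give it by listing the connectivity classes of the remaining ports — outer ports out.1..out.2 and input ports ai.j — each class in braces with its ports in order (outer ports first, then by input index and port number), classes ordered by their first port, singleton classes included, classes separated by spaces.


{out.1, a2.1} {out.2} {a1.1, a1.2} {a2.2} {a3.1} {a3.2}


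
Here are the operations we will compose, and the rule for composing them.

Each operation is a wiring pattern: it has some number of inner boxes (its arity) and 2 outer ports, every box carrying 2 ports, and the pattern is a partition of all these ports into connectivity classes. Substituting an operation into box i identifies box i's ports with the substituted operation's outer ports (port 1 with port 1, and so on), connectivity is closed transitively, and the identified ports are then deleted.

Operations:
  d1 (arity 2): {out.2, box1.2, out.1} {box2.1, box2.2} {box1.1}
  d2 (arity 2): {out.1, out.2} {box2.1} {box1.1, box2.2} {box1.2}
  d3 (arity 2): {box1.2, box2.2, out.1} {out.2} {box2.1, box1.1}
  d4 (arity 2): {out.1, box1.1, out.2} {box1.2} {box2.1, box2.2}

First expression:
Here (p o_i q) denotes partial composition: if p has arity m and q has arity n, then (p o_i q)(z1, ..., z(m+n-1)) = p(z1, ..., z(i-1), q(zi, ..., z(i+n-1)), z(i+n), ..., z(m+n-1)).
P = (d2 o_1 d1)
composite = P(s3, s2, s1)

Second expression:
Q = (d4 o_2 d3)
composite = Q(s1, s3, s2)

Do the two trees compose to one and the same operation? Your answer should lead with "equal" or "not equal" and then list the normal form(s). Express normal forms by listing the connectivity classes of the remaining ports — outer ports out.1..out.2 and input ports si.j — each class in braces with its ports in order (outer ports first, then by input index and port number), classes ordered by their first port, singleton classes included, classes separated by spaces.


not equal — first {out.1, out.2} {s1.1} {s1.2, s3.2} {s2.1, s2.2} {s3.1}, second {out.1, out.2, s1.1} {s1.2} {s2.1, s3.1} {s2.2, s3.2}

Reducing the first expression gives {out.1, out.2} {s1.1} {s1.2, s3.2} {s2.1, s2.2} {s3.1}
Reducing the second expression gives {out.1, out.2, s1.1} {s1.2} {s2.1, s3.1} {s2.2, s3.2}
The normal forms differ: not equal.


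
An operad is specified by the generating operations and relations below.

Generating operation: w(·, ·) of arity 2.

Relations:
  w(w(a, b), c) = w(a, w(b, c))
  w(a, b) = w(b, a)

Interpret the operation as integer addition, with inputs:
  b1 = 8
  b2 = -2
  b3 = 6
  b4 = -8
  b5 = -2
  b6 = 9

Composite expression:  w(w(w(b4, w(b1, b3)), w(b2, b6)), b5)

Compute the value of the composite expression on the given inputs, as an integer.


w(b1, b3) = 14
w(b4, w(b1, b3)) = 6
w(b2, b6) = 7
w(w(b4, w(b1, b3)), w(b2, b6)) = 13
w(w(w(b4, w(b1, b3)), w(b2, b6)), b5) = 11

11


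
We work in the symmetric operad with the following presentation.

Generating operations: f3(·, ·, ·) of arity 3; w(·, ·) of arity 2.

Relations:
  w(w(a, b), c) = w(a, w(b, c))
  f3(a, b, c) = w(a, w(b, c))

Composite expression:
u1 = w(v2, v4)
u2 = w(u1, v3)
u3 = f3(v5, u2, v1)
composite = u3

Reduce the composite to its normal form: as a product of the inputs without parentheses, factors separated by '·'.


v5 · v2 · v4 · v3 · v1


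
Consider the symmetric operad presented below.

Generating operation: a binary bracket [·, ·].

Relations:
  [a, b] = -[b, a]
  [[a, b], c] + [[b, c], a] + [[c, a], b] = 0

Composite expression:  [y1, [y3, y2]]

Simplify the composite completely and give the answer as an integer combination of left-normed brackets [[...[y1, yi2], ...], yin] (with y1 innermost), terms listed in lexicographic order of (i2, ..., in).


-[[y1, y2], y3] + [[y1, y3], y2]

Expand each bracket as ab - ba; the y1-initial words give the coefficients.
Composite bracket: [y1, [y3, y2]]
Full expansion: 4 signed words from ab - ba (2^2 = 4).
The y1-initial words carry the normal form:
  word y1y2y3 has sign -1, contributing -[[y1, y2], y3]
  word y1y3y2 has sign +1, contributing +[[y1, y3], y2]


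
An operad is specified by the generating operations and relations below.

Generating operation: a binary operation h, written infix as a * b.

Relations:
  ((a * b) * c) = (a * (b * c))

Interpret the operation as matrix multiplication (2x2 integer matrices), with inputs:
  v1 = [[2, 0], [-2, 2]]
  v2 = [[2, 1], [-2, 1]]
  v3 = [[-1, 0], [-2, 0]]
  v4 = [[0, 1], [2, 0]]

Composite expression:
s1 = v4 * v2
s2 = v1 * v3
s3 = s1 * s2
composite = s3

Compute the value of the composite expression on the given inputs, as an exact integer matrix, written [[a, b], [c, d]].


[[2, 0], [-12, 0]]

(v4 * v2) = [[-2, 1], [4, 2]]
(v1 * v3) = [[-2, 0], [-2, 0]]
((v4 * v2) * (v1 * v3)) = [[2, 0], [-12, 0]]


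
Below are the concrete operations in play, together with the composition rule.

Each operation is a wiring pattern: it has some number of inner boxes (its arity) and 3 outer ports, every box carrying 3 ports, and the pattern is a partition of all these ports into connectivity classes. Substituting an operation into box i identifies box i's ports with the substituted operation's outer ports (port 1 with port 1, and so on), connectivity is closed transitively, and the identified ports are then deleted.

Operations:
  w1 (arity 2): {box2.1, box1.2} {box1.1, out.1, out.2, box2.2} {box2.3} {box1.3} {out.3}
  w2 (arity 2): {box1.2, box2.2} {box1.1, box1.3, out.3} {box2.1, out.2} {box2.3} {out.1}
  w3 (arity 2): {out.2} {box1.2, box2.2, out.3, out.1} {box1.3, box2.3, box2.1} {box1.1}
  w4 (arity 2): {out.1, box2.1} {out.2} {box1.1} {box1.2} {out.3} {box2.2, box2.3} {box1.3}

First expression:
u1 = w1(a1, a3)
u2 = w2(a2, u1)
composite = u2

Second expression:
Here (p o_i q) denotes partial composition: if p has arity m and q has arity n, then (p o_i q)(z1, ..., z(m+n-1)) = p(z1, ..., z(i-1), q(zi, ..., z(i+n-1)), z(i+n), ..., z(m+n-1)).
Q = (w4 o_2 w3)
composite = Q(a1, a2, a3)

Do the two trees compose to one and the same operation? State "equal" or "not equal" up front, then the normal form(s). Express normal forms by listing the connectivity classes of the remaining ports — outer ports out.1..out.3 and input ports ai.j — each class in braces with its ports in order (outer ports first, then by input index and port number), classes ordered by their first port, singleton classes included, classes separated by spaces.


not equal; first: {out.1} {out.2, a1.1, a2.2, a3.2} {out.3, a2.1, a2.3} {a1.2, a3.1} {a1.3} {a3.3}; second: {out.1, a2.2, a3.2} {out.2} {out.3} {a1.1} {a1.2} {a1.3} {a2.1} {a2.3, a3.1, a3.3}

The first expression, normalized: {out.1} {out.2, a1.1, a2.2, a3.2} {out.3, a2.1, a2.3} {a1.2, a3.1} {a1.3} {a3.3}
The second expression, normalized: {out.1, a2.2, a3.2} {out.2} {out.3} {a1.1} {a1.2} {a1.3} {a2.1} {a2.3, a3.1, a3.3}
The normal forms differ: not equal.


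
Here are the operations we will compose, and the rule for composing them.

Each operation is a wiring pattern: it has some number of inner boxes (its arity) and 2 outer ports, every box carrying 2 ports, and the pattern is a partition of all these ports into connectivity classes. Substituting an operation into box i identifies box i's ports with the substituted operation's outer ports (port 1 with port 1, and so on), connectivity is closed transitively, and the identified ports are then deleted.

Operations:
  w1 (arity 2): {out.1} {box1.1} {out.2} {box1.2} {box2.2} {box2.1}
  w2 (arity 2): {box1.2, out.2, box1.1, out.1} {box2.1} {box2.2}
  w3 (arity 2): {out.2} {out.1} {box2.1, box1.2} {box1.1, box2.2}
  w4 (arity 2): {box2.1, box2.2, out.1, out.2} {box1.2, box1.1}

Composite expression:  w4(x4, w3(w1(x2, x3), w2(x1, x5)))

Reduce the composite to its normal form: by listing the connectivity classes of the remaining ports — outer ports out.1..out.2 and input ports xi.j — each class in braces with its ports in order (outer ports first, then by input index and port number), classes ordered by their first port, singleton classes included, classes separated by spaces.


{out.1, out.2} {x1.1, x1.2} {x2.1} {x2.2} {x3.1} {x3.2} {x4.1, x4.2} {x5.1} {x5.2}

After gluing at w4, chains via deleted ports link the x-ports.
stage w1: inputs (x2, x3), connectivity {out.1} {out.2} {x2.1} {x2.2} {x3.1} {x3.2}, out.j its boundary
stage w2: inputs (x1, x5), connectivity {out.1, out.2, x1.1, x1.2} {x5.1} {x5.2}, out.j its boundary
stage w3: inputs (x2, x3, x1, x5), connectivity {out.1} {out.2} {x1.1, x1.2} {x2.1} {x2.2} {x3.1} {x3.2} {x5.1} {x5.2}, out.j its boundary
stage w4: inputs (x4, x2, x3, x1, x5), connectivity {out.1, out.2} {x1.1, x1.2} {x2.1} {x2.2} {x3.1} {x3.2} {x4.1, x4.2} {x5.1} {x5.2}, out.j its boundary


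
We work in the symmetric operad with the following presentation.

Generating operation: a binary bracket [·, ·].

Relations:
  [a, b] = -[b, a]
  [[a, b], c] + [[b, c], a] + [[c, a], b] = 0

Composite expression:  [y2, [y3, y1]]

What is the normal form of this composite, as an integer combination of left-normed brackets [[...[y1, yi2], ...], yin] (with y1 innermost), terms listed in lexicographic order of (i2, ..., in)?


[[y1, y3], y2]


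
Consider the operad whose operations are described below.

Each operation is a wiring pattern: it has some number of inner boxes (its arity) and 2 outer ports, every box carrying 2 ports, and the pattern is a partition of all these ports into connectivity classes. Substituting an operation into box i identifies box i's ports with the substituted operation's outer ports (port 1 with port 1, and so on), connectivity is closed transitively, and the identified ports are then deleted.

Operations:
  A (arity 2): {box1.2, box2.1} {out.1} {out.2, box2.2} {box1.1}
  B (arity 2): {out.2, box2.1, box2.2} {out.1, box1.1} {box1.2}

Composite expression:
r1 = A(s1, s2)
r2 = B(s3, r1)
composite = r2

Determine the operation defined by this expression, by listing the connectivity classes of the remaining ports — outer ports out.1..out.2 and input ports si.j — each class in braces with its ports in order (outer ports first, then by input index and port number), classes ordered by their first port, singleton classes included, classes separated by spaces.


{out.1, s3.1} {out.2, s2.2} {s1.1} {s1.2, s2.1} {s3.2}
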